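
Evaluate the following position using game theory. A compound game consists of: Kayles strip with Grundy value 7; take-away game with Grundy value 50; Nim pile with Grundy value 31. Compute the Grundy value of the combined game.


By the Sprague-Grundy theorem, the Grundy value of a sum of games is the XOR of individual Grundy values.
Kayles strip: Grundy value = 7. Running XOR: 0 XOR 7 = 7
take-away game: Grundy value = 50. Running XOR: 7 XOR 50 = 53
Nim pile: Grundy value = 31. Running XOR: 53 XOR 31 = 42
The combined Grundy value is 42.

42


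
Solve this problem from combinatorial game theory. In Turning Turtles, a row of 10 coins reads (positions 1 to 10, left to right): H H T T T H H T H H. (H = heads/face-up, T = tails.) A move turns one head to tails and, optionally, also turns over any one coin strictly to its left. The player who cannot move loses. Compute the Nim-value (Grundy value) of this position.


Coins: H H T T T H H T H H
Key fact: a single head at position k behaves exactly like a Nim heap of size k (turning it to T and optionally flipping a coin at j < k corresponds to moving the heap from k to j, or to 0), and heads combine as a disjunctive sum (two heads at the same place would cancel, matching j XOR j = 0). So the Nim-value is the XOR of the 1-indexed positions of the heads.
Face-up positions (1-indexed): [1, 2, 6, 7, 9, 10]
XOR 0 with 1: 0 XOR 1 = 1
XOR 1 with 2: 1 XOR 2 = 3
XOR 3 with 6: 3 XOR 6 = 5
XOR 5 with 7: 5 XOR 7 = 2
XOR 2 with 9: 2 XOR 9 = 11
XOR 11 with 10: 11 XOR 10 = 1
Nim-value = 1

1


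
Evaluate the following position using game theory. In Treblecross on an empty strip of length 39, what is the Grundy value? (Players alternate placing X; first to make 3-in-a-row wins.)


Treblecross: place X on empty cells; 3-in-a-row wins.
Playing within two cells of an existing X lets the opponent win at once, so sensible play treats the cells i-2..i+2 around each X as dead. The player left with no safe cell loses, so this is a normal-play take-away game on strips of safe cells.
Placing X at cell i (0-indexed) of a strip of k safe cells leaves independent strips of sizes max(0, i-2) and max(0, k-i-3). Hence G(k) = mex{ G(max(0,i-2)) XOR G(max(0,k-i-3)) : 0 <= i < k }, with G(0) = 0.
G(1): splits (0,0):0^0=0 -> mex({0}) = 1
G(2): splits (0,0):0^0=0 -> mex({0}) = 1
G(3): splits (0,0):0^0=0 -> mex({0}) = 1
G(4): splits (0,1):0^1=1 (0,0):0^0=0 -> mex({0, 1}) = 2
G(5): splits (0,2):0^1=1 (0,1):0^1=1 (0,0):0^0=0 -> mex({0, 1}) = 2
G(6) = mex({1}) = 0
G(7) = mex({0, 1, 2}) = 3
G(8) = mex({0, 1, 2}) = 3
G(9) = mex({0, 2}) = 1
G(10) = mex({0, 2, 3}) = 1
G(11) = mex({0, 3}) = 1
G(12) = mex({1, 3}) = 0
G(13) = mex({0, 1, 2, 3}) = 4
G(14) = mex({0, 1, 2}) = 3
G(15) = mex({0, 1, 2}) = 3
G(16) = mex({0, 1, 2, 4}) = 3
G(17) = mex({0, 1, 3, 4}) = 2
G(18) = mex({0, 1, 3, 4}) = 2
G(19) = mex({0, 1, 3, 5}) = 2
G(20) = mex({0, 1, 2, 3, 5}) = 4
G(21) = mex({0, 1, 2, 3, 5}) = 4
G(22) = mex({1, 2, 6}) = 0
G(23) = mex({0, 1, 2, 3, 4, 6}) = 5
G(24) = mex({0, 1, 2, 3, 4}) = 5
G(25) = mex({0, 1, 3, 4, 7}) = 2
G(26) = mex({0, 1, 3, 4, 5, 7}) = 2
G(27) = mex({0, 1, 3, 5}) = 2
G(28) = mex({0, 1, 2, 5}) = 3
G(29) = mex({0, 1, 2, 4, 5, 6}) = 3
G(30) = mex({1, 2, 4, 6}) = 0
G(31) = mex({0, 1, 2, 3, 4, 6}) = 5
G(32) = mex({1, 2, 3, 4, 7}) = 0
G(33) = mex({0, 3, 7}) = 1
G(34) = mex({0, 2, 3, 5, 7}) = 1
G(35) = mex({0, 2, 3, 5, 6}) = 1
G(36) = mex({0, 1, 2, 5, 6}) = 3
G(37) = mex({0, 1, 2, 4, 5, 6}) = 3
G(38) = mex({0, 1, 2, 4}) = 3
G(39) = mex({0, 1, 2, 3, 4, 7}) = 5
Therefore G(39) = 5.

5


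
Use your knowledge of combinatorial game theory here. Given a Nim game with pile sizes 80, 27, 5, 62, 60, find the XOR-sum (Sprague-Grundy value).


We need the XOR (exclusive or) of all pile sizes.
After XOR-ing pile 1 (size 80): 0 XOR 80 = 80
After XOR-ing pile 2 (size 27): 80 XOR 27 = 75
After XOR-ing pile 3 (size 5): 75 XOR 5 = 78
After XOR-ing pile 4 (size 62): 78 XOR 62 = 112
After XOR-ing pile 5 (size 60): 112 XOR 60 = 76
The Nim-value of this position is 76.

76


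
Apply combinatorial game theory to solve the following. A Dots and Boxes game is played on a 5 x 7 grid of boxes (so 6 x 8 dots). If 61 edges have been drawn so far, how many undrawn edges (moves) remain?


Grid: 5 x 7 boxes, i.e. 6 rows and 8 columns of dots.
Horizontal edges: (rows + 1) * cols = 6 * 7 = 42
Vertical edges: rows * (cols + 1) = 5 * 8 = 40
Total edges: 42 + 40 = 82
Edges drawn: 61
Remaining: 82 - 61 = 21

21


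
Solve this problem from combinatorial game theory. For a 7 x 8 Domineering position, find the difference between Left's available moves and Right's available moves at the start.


Board is 7 x 8 (rows x cols).
Left (vertical) placements: (rows-1) * cols = 6 * 8 = 48
Right (horizontal) placements: rows * (cols-1) = 7 * 7 = 49
Advantage = Left - Right = 48 - 49 = -1

-1


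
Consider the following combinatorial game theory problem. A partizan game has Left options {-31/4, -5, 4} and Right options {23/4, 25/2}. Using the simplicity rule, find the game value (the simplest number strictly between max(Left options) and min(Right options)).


Left options: {-31/4, -5, 4}, max = 4
Right options: {23/4, 25/2}, min = 23/4
All options are numbers and max(Left) < min(Right), so by the simplicity theorem the value is the simplest (earliest-born) number strictly between 4 and 23/4.
The only integer strictly between 4 and 23/4 is 5.
No non-integer in the interval can be simpler: if x is a non-integer in the interval, then floor(x) or ceil(x) also lies in the interval (the interval contains an integer), and both are proper prefixes of x's sign expansion, i.e. born earlier. So the game value is 5.
Game value = 5

5


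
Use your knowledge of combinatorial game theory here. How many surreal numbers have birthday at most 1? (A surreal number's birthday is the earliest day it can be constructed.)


Day 0: {|} = 0 is born. Count = 1.
Day n: the number of surreal numbers born by day n is 2^(n+1) - 1.
By day 0: 2^1 - 1 = 1
By day 1: 2^2 - 1 = 3
By day 1: 3 surreal numbers.

3


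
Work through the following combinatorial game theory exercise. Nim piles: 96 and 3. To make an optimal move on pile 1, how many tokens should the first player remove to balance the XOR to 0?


Piles: 96 and 3
Current XOR: 96 XOR 3 = 99 (non-zero, so this is an N-position).
To make the XOR zero, we need to find a move that balances the piles.
For pile 1 (size 96): target = 96 XOR 99 = 3
We reduce pile 1 from 96 to 3.
Tokens removed: 96 - 3 = 93
Verification: 3 XOR 3 = 0

93


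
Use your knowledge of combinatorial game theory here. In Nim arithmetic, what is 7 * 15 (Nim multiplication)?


Nim multiplication is bilinear over XOR: (u XOR v) * w = (u*w) XOR (v*w).
So we split each operand into its bit components and XOR the pairwise Nim products.
7 = 1 + 2 + 4 (as XOR of powers of 2).
15 = 1 + 2 + 4 + 8 (as XOR of powers of 2).
Using the standard Nim-product table on single bits:
  2*2 = 3,   2*4 = 8,   2*8 = 12,
  4*4 = 6,   4*8 = 11,  8*8 = 13,
and  1*x = x (identity), k*l = l*k (commutative).
Pairwise Nim products:
  1 * 1 = 1
  1 * 2 = 2
  1 * 4 = 4
  1 * 8 = 8
  2 * 1 = 2
  2 * 2 = 3
  2 * 4 = 8
  2 * 8 = 12
  4 * 1 = 4
  4 * 2 = 8
  4 * 4 = 6
  4 * 8 = 11
XOR them: 1 XOR 2 XOR 4 XOR 8 XOR 2 XOR 3 XOR 8 XOR 12 XOR 4 XOR 8 XOR 6 XOR 11 = 11.
Result: 7 * 15 = 11 (in Nim).

11


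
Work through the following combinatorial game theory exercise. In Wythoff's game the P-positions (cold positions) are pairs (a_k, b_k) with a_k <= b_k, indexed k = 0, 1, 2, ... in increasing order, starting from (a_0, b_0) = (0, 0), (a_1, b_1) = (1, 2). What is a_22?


By Wythoff's theorem, a_k = floor(k * phi) and b_k = floor(k * phi^2) = a_k + k, where phi = (1 + sqrt(5))/2 is the golden ratio.
phi = (1 + sqrt(5))/2 = 1.618034
k = 22
k * phi = 22 * 1.618034 = 35.596748
a_22 = floor(k * phi) = 35

35


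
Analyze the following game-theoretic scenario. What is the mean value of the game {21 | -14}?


Game = {21 | -14}, a switch {a | b} with numbers a > b.
Its thermograph has left wall a - t and right wall b + t, which meet at t = (a - b)/2, where both equal (a + b)/2. So the mast (mean value) is at (a + b)/2.
Mean = (21 + (-14))/2 = 7/2 = 7/2

7/2


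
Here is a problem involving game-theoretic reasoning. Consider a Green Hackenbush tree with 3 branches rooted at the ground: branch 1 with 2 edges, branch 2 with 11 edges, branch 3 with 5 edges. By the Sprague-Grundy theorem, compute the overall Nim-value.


The tree has 3 branches from the ground vertex.
In Green Hackenbush, the Nim-value of a simple path of length k is k.
Branch 1: length 2, Nim-value = 2
Branch 2: length 11, Nim-value = 11
Branch 3: length 5, Nim-value = 5
Total Nim-value = XOR of all branch values:
0 XOR 2 = 2
2 XOR 11 = 9
9 XOR 5 = 12
Nim-value of the tree = 12

12


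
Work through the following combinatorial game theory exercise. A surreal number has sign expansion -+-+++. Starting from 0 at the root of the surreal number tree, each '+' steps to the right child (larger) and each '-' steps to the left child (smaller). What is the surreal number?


Sign expansion: -+-+++
Rule: track bounds (lo, hi), initially (-inf, +inf). On '+', the current value becomes lo and we move to the simplest number in (value, hi): value + 1 if hi = +inf, otherwise the midpoint (value + hi)/2. On '-', the current value becomes hi and we move to value - 1 if lo = -inf, otherwise the midpoint (lo + value)/2.
Start at 0.
Step 1: sign = -, move left. Bounds: (-inf, 0). Value = -1
Step 2: sign = +, move right. Bounds: (-1, 0). Value = -1/2
Step 3: sign = -, move left. Bounds: (-1, -1/2). Value = -3/4
Step 4: sign = +, move right. Bounds: (-3/4, -1/2). Value = -5/8
Step 5: sign = +, move right. Bounds: (-5/8, -1/2). Value = -9/16
Step 6: sign = +, move right. Bounds: (-9/16, -1/2). Value = -17/32
The surreal number with sign expansion -+-+++ is -17/32.

-17/32


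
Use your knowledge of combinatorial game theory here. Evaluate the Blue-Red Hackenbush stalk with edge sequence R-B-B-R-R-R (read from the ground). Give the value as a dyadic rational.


Edges (from ground): R-B-B-R-R-R
By Berlekamp's sign-expansion rule, a Blue-Red Hackenbush stalk has the value of the surreal number whose sign sequence is the edge sequence with B -> + and R -> -.
Sign sequence: -++---
Trace the sign expansion in the surreal number tree, starting from 0:
Edge 1: R (sign -) -> bounds (-inf, 0), value = -1
Edge 2: B (sign +) -> bounds (-1, 0), value = -1/2
Edge 3: B (sign +) -> bounds (-1/2, 0), value = -1/4
Edge 4: R (sign -) -> bounds (-1/2, -1/4), value = -3/8
Edge 5: R (sign -) -> bounds (-1/2, -3/8), value = -7/16
Edge 6: R (sign -) -> bounds (-1/2, -7/16), value = -15/32
Game value = -15/32

-15/32


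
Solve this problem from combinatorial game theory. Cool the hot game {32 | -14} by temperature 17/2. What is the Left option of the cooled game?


Original game: {32 | -14} (a switch {a | b} with a > b).
Cooling by t (for t below the temperature (a - b)/2 = 23) taxes each move by t: {a | b} cooled by t is {a - t | b + t}.
Cooling amount: t = 17/2
Cooled Left option: 32 - 17/2 = 47/2
Cooled Right option: -14 + 17/2 = -11/2
Cooled game: {47/2 | -11/2}
Left option = 47/2

47/2


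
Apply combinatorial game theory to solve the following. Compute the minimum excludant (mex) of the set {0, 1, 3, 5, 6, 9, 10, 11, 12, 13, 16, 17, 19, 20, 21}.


Set = {0, 1, 3, 5, 6, 9, 10, 11, 12, 13, 16, 17, 19, 20, 21}
0 is in the set.
1 is in the set.
2 is NOT in the set. This is the mex.
mex = 2

2


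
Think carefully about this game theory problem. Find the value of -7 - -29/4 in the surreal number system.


x = -7, y = -29/4
Converting to common denominator: 4
x = -28/4, y = -29/4
x - y = -7 - -29/4 = 1/4

1/4


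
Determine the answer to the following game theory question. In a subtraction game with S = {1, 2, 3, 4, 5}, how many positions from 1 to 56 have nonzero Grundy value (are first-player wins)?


Subtraction set S = {1, 2, 3, 4, 5}, so G(n) = n mod 6.
G(n) = 0 when n is a multiple of 6.
Multiples of 6 in [1, 56]: 9
N-positions (nonzero Grundy) = 56 - 9 = 47

47


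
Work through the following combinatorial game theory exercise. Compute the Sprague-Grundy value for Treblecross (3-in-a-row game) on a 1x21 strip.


Treblecross: place X on empty cells; 3-in-a-row wins.
Playing within two cells of an existing X lets the opponent win at once, so sensible play treats the cells i-2..i+2 around each X as dead. The player left with no safe cell loses, so this is a normal-play take-away game on strips of safe cells.
Placing X at cell i (0-indexed) of a strip of k safe cells leaves independent strips of sizes max(0, i-2) and max(0, k-i-3). Hence G(k) = mex{ G(max(0,i-2)) XOR G(max(0,k-i-3)) : 0 <= i < k }, with G(0) = 0.
G(1): splits (0,0):0^0=0 -> mex({0}) = 1
G(2): splits (0,0):0^0=0 -> mex({0}) = 1
G(3): splits (0,0):0^0=0 -> mex({0}) = 1
G(4): splits (0,1):0^1=1 (0,0):0^0=0 -> mex({0, 1}) = 2
G(5): splits (0,2):0^1=1 (0,1):0^1=1 (0,0):0^0=0 -> mex({0, 1}) = 2
G(6) = mex({1}) = 0
G(7) = mex({0, 1, 2}) = 3
G(8) = mex({0, 1, 2}) = 3
G(9) = mex({0, 2}) = 1
G(10) = mex({0, 2, 3}) = 1
G(11) = mex({0, 3}) = 1
G(12) = mex({1, 3}) = 0
G(13) = mex({0, 1, 2, 3}) = 4
G(14) = mex({0, 1, 2}) = 3
G(15) = mex({0, 1, 2}) = 3
G(16) = mex({0, 1, 2, 4}) = 3
G(17) = mex({0, 1, 3, 4}) = 2
G(18) = mex({0, 1, 3, 4}) = 2
G(19) = mex({0, 1, 3, 5}) = 2
G(20) = mex({0, 1, 2, 3, 5}) = 4
G(21) = mex({0, 1, 2, 3, 5}) = 4
Therefore G(21) = 4.

4


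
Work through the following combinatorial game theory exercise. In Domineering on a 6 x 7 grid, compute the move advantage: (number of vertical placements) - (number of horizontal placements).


Board is 6 x 7 (rows x cols).
Left (vertical) placements: (rows-1) * cols = 5 * 7 = 35
Right (horizontal) placements: rows * (cols-1) = 6 * 6 = 36
Advantage = Left - Right = 35 - 36 = -1

-1


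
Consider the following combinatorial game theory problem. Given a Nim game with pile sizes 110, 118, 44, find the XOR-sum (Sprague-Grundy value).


We need the XOR (exclusive or) of all pile sizes.
After XOR-ing pile 1 (size 110): 0 XOR 110 = 110
After XOR-ing pile 2 (size 118): 110 XOR 118 = 24
After XOR-ing pile 3 (size 44): 24 XOR 44 = 52
The Nim-value of this position is 52.

52


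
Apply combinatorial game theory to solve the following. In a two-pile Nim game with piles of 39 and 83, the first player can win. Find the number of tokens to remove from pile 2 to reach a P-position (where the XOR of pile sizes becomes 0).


Piles: 39 and 83
Current XOR: 39 XOR 83 = 116 (non-zero, so this is an N-position).
To make the XOR zero, we need to find a move that balances the piles.
For pile 2 (size 83): target = 83 XOR 116 = 39
We reduce pile 2 from 83 to 39.
Tokens removed: 83 - 39 = 44
Verification: 39 XOR 39 = 0

44


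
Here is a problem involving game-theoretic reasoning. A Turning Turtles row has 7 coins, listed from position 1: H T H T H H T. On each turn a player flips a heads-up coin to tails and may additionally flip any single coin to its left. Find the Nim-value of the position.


Coins: H T H T H H T
Key fact: a single head at position k behaves exactly like a Nim heap of size k (turning it to T and optionally flipping a coin at j < k corresponds to moving the heap from k to j, or to 0), and heads combine as a disjunctive sum (two heads at the same place would cancel, matching j XOR j = 0). So the Nim-value is the XOR of the 1-indexed positions of the heads.
Face-up positions (1-indexed): [1, 3, 5, 6]
XOR 0 with 1: 0 XOR 1 = 1
XOR 1 with 3: 1 XOR 3 = 2
XOR 2 with 5: 2 XOR 5 = 7
XOR 7 with 6: 7 XOR 6 = 1
Nim-value = 1

1


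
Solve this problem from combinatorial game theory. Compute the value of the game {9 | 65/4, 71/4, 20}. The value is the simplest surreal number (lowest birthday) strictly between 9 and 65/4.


Left options: {9}, max = 9
Right options: {65/4, 71/4, 20}, min = 65/4
All options are numbers and max(Left) < min(Right), so by the simplicity theorem the value is the simplest (earliest-born) number strictly between 9 and 65/4.
Integers 10 through 16 all lie strictly between 9 and 65/4.
Among integers, the simplest (lowest birthday = smallest |n|; 0 is born on day 0, +-n on day n) is 10.
No non-integer in the interval can be simpler: if x is a non-integer in the interval, then floor(x) or ceil(x) also lies in the interval (the interval contains an integer), and both are proper prefixes of x's sign expansion, i.e. born earlier. So the game value is 10.
Game value = 10

10


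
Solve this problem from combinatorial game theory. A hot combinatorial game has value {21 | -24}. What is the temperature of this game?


The game is {21 | -24}, a switch {a | b} with numbers a > b.
Cooling {a | b} by t gives {a - t | b + t}, which stops being hot when a - t = b + t, i.e. at t = (a - b)/2. So the temperature of a switch is (a - b)/2.
Temperature = (Left option - Right option) / 2
= (21 - (-24)) / 2
= 45 / 2
= 45/2

45/2


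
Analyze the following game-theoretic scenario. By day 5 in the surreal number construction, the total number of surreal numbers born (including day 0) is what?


Day 0: {|} = 0 is born. Count = 1.
Day n: the number of surreal numbers born by day n is 2^(n+1) - 1.
By day 0: 2^1 - 1 = 1
By day 1: 2^2 - 1 = 3
By day 2: 2^3 - 1 = 7
By day 3: 2^4 - 1 = 15
By day 4: 2^5 - 1 = 31
By day 5: 2^6 - 1 = 63
By day 5: 63 surreal numbers.

63


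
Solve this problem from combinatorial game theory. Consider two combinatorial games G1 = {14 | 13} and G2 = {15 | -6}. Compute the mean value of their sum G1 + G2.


G1 = {14 | 13}, G2 = {15 | -6}
Each is a switch {a | b} with numbers a > b; its mean value is (a + b)/2, and mean value is additive over game sums: m(G1 + G2) = m(G1) + m(G2).
Mean of G1 = (14 + (13))/2 = 27/2 = 27/2
Mean of G2 = (15 + (-6))/2 = 9/2 = 9/2
Mean of G1 + G2 = 27/2 + 9/2 = 18

18


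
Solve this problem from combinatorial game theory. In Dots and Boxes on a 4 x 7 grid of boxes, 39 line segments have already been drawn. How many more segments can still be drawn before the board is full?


Grid: 4 x 7 boxes, i.e. 5 rows and 8 columns of dots.
Horizontal edges: (rows + 1) * cols = 5 * 7 = 35
Vertical edges: rows * (cols + 1) = 4 * 8 = 32
Total edges: 35 + 32 = 67
Edges drawn: 39
Remaining: 67 - 39 = 28

28


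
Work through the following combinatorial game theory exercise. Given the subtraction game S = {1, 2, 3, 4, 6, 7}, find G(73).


The subtraction set is S = {1, 2, 3, 4, 6, 7}.
G(k) = mex{ G(k - s) : s in S, s <= k }. We compute iteratively: G(0) = 0.
G(1) = mex({0}) = 1
G(2) = mex({0, 1}) = 2
G(3) = mex({0, 1, 2}) = 3
G(4) = mex({0, 1, 2, 3}) = 4
G(5) = mex({1, 2, 3, 4}) = 0
G(6) = mex({0, 2, 3, 4}) = 1
G(7) = mex({0, 1, 3, 4}) = 2
G(8) = mex({0, 1, 2, 4}) = 3
G(9) = mex({0, 1, 2, 3}) = 4
G(10) = mex({1, 2, 3, 4}) = 0
G(11) = mex({0, 2, 3, 4}) = 1
Observe that G(5)..G(11) = 0, 1, 2, 3, 4, 0, 1 repeats G(0)..G(6) = 0, 1, 2, 3, 4, 0, 1.
For k >= max(S) = 7, G(k) is determined by the previous 7 values G(k-7)..G(k-1); a window of 7 consecutive values has recurred shifted by 5, so by induction G(k + 5) = G(k) for all k >= 0: the sequence is periodic from the start with period 5.
One period: G(0..4) = 0, 1, 2, 3, 4.
73 mod 5 = 3, so G(73) = G(3) = 3.

3


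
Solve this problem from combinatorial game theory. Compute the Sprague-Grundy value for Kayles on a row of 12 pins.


Kayles: a move removes 1 or 2 adjacent pins from a contiguous row.
Removing pins from a row of k leaves two independent rows (a, b) with a + b = k - 1 (one pin) or a + b = k - 2 (two pins); an end removal gives a = 0.
By Sprague-Grundy, G(k) = mex{ G(a) XOR G(b) } over all these splits. G(0) = 0.
G(1): splits (0,0):0^0=0 -> mex({0}) = 1
G(2): splits (0,1):0^1=1 (0,0):0^0=0 -> mex({0, 1}) = 2
G(3): splits (0,2):0^2=2 (1,1):1^1=0 (0,1):0^1=1 -> mex({0, 1, 2}) = 3
G(4): splits (0,3):0^3=3 (1,2):1^2=3 (0,2):0^2=2 (1,1):1^1=0 -> mex({0, 2, 3}) = 1
G(5): splits (0,4):0^1=1 (1,3):1^3=2 (2,2):2^2=0 (0,3):0^3=3 (1,2):1^2=3 -> mex({0, 1, 2, 3}) = 4
G(6) = mex({0, 1, 2, 4}) = 3
G(7) = mex({0, 1, 3, 4, 5}) = 2
G(8) = mex({0, 2, 3, 5, 6}) = 1
G(9) = mex({0, 1, 2, 3, 6, 7}) = 4
G(10) = mex({0, 1, 3, 4, 5, 7}) = 2
G(11) = mex({0, 1, 2, 3, 4, 5}) = 6
G(12) = mex({0, 1, 2, 3, 5, 6, 7}) = 4
Therefore G(12) = 4.

4


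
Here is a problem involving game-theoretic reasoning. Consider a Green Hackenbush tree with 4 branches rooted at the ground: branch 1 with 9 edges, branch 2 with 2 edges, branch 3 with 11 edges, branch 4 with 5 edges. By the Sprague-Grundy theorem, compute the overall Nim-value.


The tree has 4 branches from the ground vertex.
In Green Hackenbush, the Nim-value of a simple path of length k is k.
Branch 1: length 9, Nim-value = 9
Branch 2: length 2, Nim-value = 2
Branch 3: length 11, Nim-value = 11
Branch 4: length 5, Nim-value = 5
Total Nim-value = XOR of all branch values:
0 XOR 9 = 9
9 XOR 2 = 11
11 XOR 11 = 0
0 XOR 5 = 5
Nim-value of the tree = 5

5


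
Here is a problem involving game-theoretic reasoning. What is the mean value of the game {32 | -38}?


Game = {32 | -38}, a switch {a | b} with numbers a > b.
Its thermograph has left wall a - t and right wall b + t, which meet at t = (a - b)/2, where both equal (a + b)/2. So the mast (mean value) is at (a + b)/2.
Mean = (32 + (-38))/2 = -6/2 = -3

-3


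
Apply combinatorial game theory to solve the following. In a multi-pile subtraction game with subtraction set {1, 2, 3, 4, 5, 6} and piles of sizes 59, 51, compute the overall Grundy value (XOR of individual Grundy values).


Subtraction set: {1, 2, 3, 4, 5, 6}
For this subtraction set, G(n) = n mod 7 (period = max + 1 = 7).
Pile 1 (size 59): G(59) = 59 mod 7 = 3
Pile 2 (size 51): G(51) = 51 mod 7 = 2
Total Grundy value = XOR of all: 3 XOR 2 = 1

1


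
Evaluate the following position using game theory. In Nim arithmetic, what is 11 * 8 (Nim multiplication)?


Nim multiplication is bilinear over XOR: (u XOR v) * w = (u*w) XOR (v*w).
So we split each operand into its bit components and XOR the pairwise Nim products.
11 = 1 + 2 + 8 (as XOR of powers of 2).
8 = 8 (as XOR of powers of 2).
Using the standard Nim-product table on single bits:
  2*2 = 3,   2*4 = 8,   2*8 = 12,
  4*4 = 6,   4*8 = 11,  8*8 = 13,
and  1*x = x (identity), k*l = l*k (commutative).
Pairwise Nim products:
  1 * 8 = 8
  2 * 8 = 12
  8 * 8 = 13
XOR them: 8 XOR 12 XOR 13 = 9.
Result: 11 * 8 = 9 (in Nim).

9


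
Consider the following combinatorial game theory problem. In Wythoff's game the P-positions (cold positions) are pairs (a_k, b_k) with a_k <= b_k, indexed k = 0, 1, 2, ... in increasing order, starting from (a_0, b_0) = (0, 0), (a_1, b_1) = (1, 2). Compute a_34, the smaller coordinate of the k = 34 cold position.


By Wythoff's theorem, a_k = floor(k * phi) and b_k = floor(k * phi^2) = a_k + k, where phi = (1 + sqrt(5))/2 is the golden ratio.
phi = (1 + sqrt(5))/2 = 1.618034
k = 34
k * phi = 34 * 1.618034 = 55.013156
a_34 = floor(k * phi) = 55

55


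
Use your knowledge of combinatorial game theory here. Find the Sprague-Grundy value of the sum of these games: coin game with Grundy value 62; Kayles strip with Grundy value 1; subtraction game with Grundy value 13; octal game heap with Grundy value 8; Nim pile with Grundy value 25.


By the Sprague-Grundy theorem, the Grundy value of a sum of games is the XOR of individual Grundy values.
coin game: Grundy value = 62. Running XOR: 0 XOR 62 = 62
Kayles strip: Grundy value = 1. Running XOR: 62 XOR 1 = 63
subtraction game: Grundy value = 13. Running XOR: 63 XOR 13 = 50
octal game heap: Grundy value = 8. Running XOR: 50 XOR 8 = 58
Nim pile: Grundy value = 25. Running XOR: 58 XOR 25 = 35
The combined Grundy value is 35.

35


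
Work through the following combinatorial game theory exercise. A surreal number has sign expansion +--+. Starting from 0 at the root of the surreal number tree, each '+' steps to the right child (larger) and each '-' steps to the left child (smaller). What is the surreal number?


Sign expansion: +--+
Rule: track bounds (lo, hi), initially (-inf, +inf). On '+', the current value becomes lo and we move to the simplest number in (value, hi): value + 1 if hi = +inf, otherwise the midpoint (value + hi)/2. On '-', the current value becomes hi and we move to value - 1 if lo = -inf, otherwise the midpoint (lo + value)/2.
Start at 0.
Step 1: sign = +, move right. Bounds: (0, +inf). Value = 1
Step 2: sign = -, move left. Bounds: (0, 1). Value = 1/2
Step 3: sign = -, move left. Bounds: (0, 1/2). Value = 1/4
Step 4: sign = +, move right. Bounds: (1/4, 1/2). Value = 3/8
The surreal number with sign expansion +--+ is 3/8.

3/8


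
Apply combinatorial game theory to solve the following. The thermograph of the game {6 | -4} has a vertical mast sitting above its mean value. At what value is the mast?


Game = {6 | -4}, a switch {a | b} with numbers a > b.
Its thermograph has left wall a - t and right wall b + t, which meet at t = (a - b)/2, where both equal (a + b)/2. So the mast (mean value) is at (a + b)/2.
Mean = (6 + (-4))/2 = 2/2 = 1

1


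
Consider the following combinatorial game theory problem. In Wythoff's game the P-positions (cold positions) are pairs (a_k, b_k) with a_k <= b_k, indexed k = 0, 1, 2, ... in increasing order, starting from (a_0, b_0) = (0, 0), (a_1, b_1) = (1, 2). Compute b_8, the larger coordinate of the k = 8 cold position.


By Wythoff's theorem, a_k = floor(k * phi) and b_k = floor(k * phi^2) = a_k + k, where phi = (1 + sqrt(5))/2 is the golden ratio.
phi = (1 + sqrt(5))/2 = 1.618034
phi^2 = phi + 1 = 2.618034
k = 8
k * phi^2 = 8 * 2.618034 = 20.944272
b_8 = floor(k * phi^2) = 20 (check: a_8 + k = 12 + 8 = 20)

20


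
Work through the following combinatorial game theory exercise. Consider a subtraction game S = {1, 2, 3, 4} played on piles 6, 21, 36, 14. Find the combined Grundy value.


Subtraction set: {1, 2, 3, 4}
For this subtraction set, G(n) = n mod 5 (period = max + 1 = 5).
Pile 1 (size 6): G(6) = 6 mod 5 = 1
Pile 2 (size 21): G(21) = 21 mod 5 = 1
Pile 3 (size 36): G(36) = 36 mod 5 = 1
Pile 4 (size 14): G(14) = 14 mod 5 = 4
Total Grundy value = XOR of all: 1 XOR 1 XOR 1 XOR 4 = 5

5


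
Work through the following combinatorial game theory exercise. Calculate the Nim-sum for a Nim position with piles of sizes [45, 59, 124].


We need the XOR (exclusive or) of all pile sizes.
After XOR-ing pile 1 (size 45): 0 XOR 45 = 45
After XOR-ing pile 2 (size 59): 45 XOR 59 = 22
After XOR-ing pile 3 (size 124): 22 XOR 124 = 106
The Nim-value of this position is 106.

106


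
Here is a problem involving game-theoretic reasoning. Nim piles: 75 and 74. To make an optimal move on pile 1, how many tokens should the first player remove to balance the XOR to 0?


Piles: 75 and 74
Current XOR: 75 XOR 74 = 1 (non-zero, so this is an N-position).
To make the XOR zero, we need to find a move that balances the piles.
For pile 1 (size 75): target = 75 XOR 1 = 74
We reduce pile 1 from 75 to 74.
Tokens removed: 75 - 74 = 1
Verification: 74 XOR 74 = 0

1


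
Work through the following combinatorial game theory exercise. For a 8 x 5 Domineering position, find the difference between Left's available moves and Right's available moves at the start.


Board is 8 x 5 (rows x cols).
Left (vertical) placements: (rows-1) * cols = 7 * 5 = 35
Right (horizontal) placements: rows * (cols-1) = 8 * 4 = 32
Advantage = Left - Right = 35 - 32 = 3

3


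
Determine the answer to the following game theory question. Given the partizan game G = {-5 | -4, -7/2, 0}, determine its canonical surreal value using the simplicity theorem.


Left options: {-5}, max = -5
Right options: {-4, -7/2, 0}, min = -4
All options are numbers and max(Left) < min(Right), so by the simplicity theorem the value is the simplest (earliest-born) number strictly between -5 and -4.
No integer lies strictly between -5 and -4, so the value is the dyadic rational m/2^k in the interval with the smallest k (then m odd); search k = 1, 2, ...:
Denominator 2: -9/2 lies strictly between -5 and -4 -- found.
The simplest number in the interval is -9/2.
Game value = -9/2

-9/2


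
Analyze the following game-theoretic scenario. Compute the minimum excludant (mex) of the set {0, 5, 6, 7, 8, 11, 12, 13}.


Set = {0, 5, 6, 7, 8, 11, 12, 13}
0 is in the set.
1 is NOT in the set. This is the mex.
mex = 1

1


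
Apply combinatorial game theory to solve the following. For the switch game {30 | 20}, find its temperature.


The game is {30 | 20}, a switch {a | b} with numbers a > b.
Cooling {a | b} by t gives {a - t | b + t}, which stops being hot when a - t = b + t, i.e. at t = (a - b)/2. So the temperature of a switch is (a - b)/2.
Temperature = (Left option - Right option) / 2
= (30 - (20)) / 2
= 10 / 2
= 5

5


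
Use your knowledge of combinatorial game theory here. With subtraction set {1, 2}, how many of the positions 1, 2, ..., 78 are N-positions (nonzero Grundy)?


Subtraction set S = {1, 2}, so G(n) = n mod 3.
G(n) = 0 when n is a multiple of 3.
Multiples of 3 in [1, 78]: 26
N-positions (nonzero Grundy) = 78 - 26 = 52

52


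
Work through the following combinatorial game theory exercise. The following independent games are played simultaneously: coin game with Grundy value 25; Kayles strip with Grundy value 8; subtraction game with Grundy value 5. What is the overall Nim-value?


By the Sprague-Grundy theorem, the Grundy value of a sum of games is the XOR of individual Grundy values.
coin game: Grundy value = 25. Running XOR: 0 XOR 25 = 25
Kayles strip: Grundy value = 8. Running XOR: 25 XOR 8 = 17
subtraction game: Grundy value = 5. Running XOR: 17 XOR 5 = 20
The combined Grundy value is 20.

20


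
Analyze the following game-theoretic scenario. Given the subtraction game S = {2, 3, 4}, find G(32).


The subtraction set is S = {2, 3, 4}.
G(k) = mex{ G(k - s) : s in S, s <= k }. We compute iteratively: G(0) = 0.
G(1) = mex({}) = 0
G(2) = mex({0}) = 1
G(3) = mex({0}) = 1
G(4) = mex({0, 1}) = 2
G(5) = mex({0, 1}) = 2
G(6) = mex({1, 2}) = 0
G(7) = mex({1, 2}) = 0
G(8) = mex({0, 2}) = 1
G(9) = mex({0, 2}) = 1
Observe that G(6)..G(9) = 0, 0, 1, 1 repeats G(0)..G(3) = 0, 0, 1, 1.
For k >= max(S) = 4, G(k) is determined by the previous 4 values G(k-4)..G(k-1); a window of 4 consecutive values has recurred shifted by 6, so by induction G(k + 6) = G(k) for all k >= 0: the sequence is periodic from the start with period 6.
One period: G(0..5) = 0, 0, 1, 1, 2, 2.
32 mod 6 = 2, so G(32) = G(2) = 1.

1


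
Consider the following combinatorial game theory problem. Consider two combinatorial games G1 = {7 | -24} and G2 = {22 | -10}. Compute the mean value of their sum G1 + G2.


G1 = {7 | -24}, G2 = {22 | -10}
Each is a switch {a | b} with numbers a > b; its mean value is (a + b)/2, and mean value is additive over game sums: m(G1 + G2) = m(G1) + m(G2).
Mean of G1 = (7 + (-24))/2 = -17/2 = -17/2
Mean of G2 = (22 + (-10))/2 = 12/2 = 6
Mean of G1 + G2 = -17/2 + 6 = -5/2

-5/2


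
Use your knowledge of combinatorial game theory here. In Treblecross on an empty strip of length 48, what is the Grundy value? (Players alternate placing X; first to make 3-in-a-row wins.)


Treblecross: place X on empty cells; 3-in-a-row wins.
Playing within two cells of an existing X lets the opponent win at once, so sensible play treats the cells i-2..i+2 around each X as dead. The player left with no safe cell loses, so this is a normal-play take-away game on strips of safe cells.
Placing X at cell i (0-indexed) of a strip of k safe cells leaves independent strips of sizes max(0, i-2) and max(0, k-i-3). Hence G(k) = mex{ G(max(0,i-2)) XOR G(max(0,k-i-3)) : 0 <= i < k }, with G(0) = 0.
G(1): splits (0,0):0^0=0 -> mex({0}) = 1
G(2): splits (0,0):0^0=0 -> mex({0}) = 1
G(3): splits (0,0):0^0=0 -> mex({0}) = 1
G(4): splits (0,1):0^1=1 (0,0):0^0=0 -> mex({0, 1}) = 2
G(5): splits (0,2):0^1=1 (0,1):0^1=1 (0,0):0^0=0 -> mex({0, 1}) = 2
G(6) = mex({1}) = 0
G(7) = mex({0, 1, 2}) = 3
G(8) = mex({0, 1, 2}) = 3
G(9) = mex({0, 2}) = 1
G(10) = mex({0, 2, 3}) = 1
G(11) = mex({0, 3}) = 1
G(12) = mex({1, 3}) = 0
G(13) = mex({0, 1, 2, 3}) = 4
G(14) = mex({0, 1, 2}) = 3
G(15) = mex({0, 1, 2}) = 3
G(16) = mex({0, 1, 2, 4}) = 3
G(17) = mex({0, 1, 3, 4}) = 2
G(18) = mex({0, 1, 3, 4}) = 2
G(19) = mex({0, 1, 3, 5}) = 2
G(20) = mex({0, 1, 2, 3, 5}) = 4
G(21) = mex({0, 1, 2, 3, 5}) = 4
G(22) = mex({1, 2, 6}) = 0
G(23) = mex({0, 1, 2, 3, 4, 6}) = 5
G(24) = mex({0, 1, 2, 3, 4}) = 5
G(25) = mex({0, 1, 3, 4, 7}) = 2
G(26) = mex({0, 1, 3, 4, 5, 7}) = 2
G(27) = mex({0, 1, 3, 5}) = 2
G(28) = mex({0, 1, 2, 5}) = 3
G(29) = mex({0, 1, 2, 4, 5, 6}) = 3
G(30) = mex({1, 2, 4, 6}) = 0
G(31) = mex({0, 1, 2, 3, 4, 6}) = 5
G(32) = mex({1, 2, 3, 4, 7}) = 0
G(33) = mex({0, 3, 7}) = 1
G(34) = mex({0, 2, 3, 5, 7}) = 1
G(35) = mex({0, 2, 3, 5, 6}) = 1
G(36) = mex({0, 1, 2, 5, 6}) = 3
G(37) = mex({0, 1, 2, 4, 5, 6}) = 3
G(38) = mex({0, 1, 2, 4}) = 3
G(39) = mex({0, 1, 2, 3, 4, 7}) = 5
G(40) = mex({0, 1, 2, 3, 4, 5, 7}) = 6
G(41) = mex({0, 1, 2, 3, 5, 7}) = 4
G(42) = mex({0, 1, 2, 3, 5, 6, 7}) = 4
G(43) = mex({0, 2, 3, 5, 6}) = 1
G(44) = mex({1, 2, 3, 4, 5, 6}) = 0
G(45) = mex({0, 1, 2, 3, 4, 6, 7}) = 5
G(46) = mex({0, 1, 2, 3, 4, 7}) = 5
G(47) = mex({0, 1, 2, 3, 4, 5, 7}) = 6
G(48) = mex({0, 1, 2, 3, 4, 5, 7}) = 6
Therefore G(48) = 6.

6


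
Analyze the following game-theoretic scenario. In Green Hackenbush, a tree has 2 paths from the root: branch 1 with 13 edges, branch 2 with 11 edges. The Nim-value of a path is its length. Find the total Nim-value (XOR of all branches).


The tree has 2 branches from the ground vertex.
In Green Hackenbush, the Nim-value of a simple path of length k is k.
Branch 1: length 13, Nim-value = 13
Branch 2: length 11, Nim-value = 11
Total Nim-value = XOR of all branch values:
0 XOR 13 = 13
13 XOR 11 = 6
Nim-value of the tree = 6

6


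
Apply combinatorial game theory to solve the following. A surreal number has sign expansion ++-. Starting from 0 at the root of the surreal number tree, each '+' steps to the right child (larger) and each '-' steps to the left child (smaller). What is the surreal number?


Sign expansion: ++-
Rule: track bounds (lo, hi), initially (-inf, +inf). On '+', the current value becomes lo and we move to the simplest number in (value, hi): value + 1 if hi = +inf, otherwise the midpoint (value + hi)/2. On '-', the current value becomes hi and we move to value - 1 if lo = -inf, otherwise the midpoint (lo + value)/2.
Start at 0.
Step 1: sign = +, move right. Bounds: (0, +inf). Value = 1
Step 2: sign = +, move right. Bounds: (1, +inf). Value = 2
Step 3: sign = -, move left. Bounds: (1, 2). Value = 3/2
The surreal number with sign expansion ++- is 3/2.

3/2


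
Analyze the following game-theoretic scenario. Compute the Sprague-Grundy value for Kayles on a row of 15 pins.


Kayles: a move removes 1 or 2 adjacent pins from a contiguous row.
Removing pins from a row of k leaves two independent rows (a, b) with a + b = k - 1 (one pin) or a + b = k - 2 (two pins); an end removal gives a = 0.
By Sprague-Grundy, G(k) = mex{ G(a) XOR G(b) } over all these splits. G(0) = 0.
G(1): splits (0,0):0^0=0 -> mex({0}) = 1
G(2): splits (0,1):0^1=1 (0,0):0^0=0 -> mex({0, 1}) = 2
G(3): splits (0,2):0^2=2 (1,1):1^1=0 (0,1):0^1=1 -> mex({0, 1, 2}) = 3
G(4): splits (0,3):0^3=3 (1,2):1^2=3 (0,2):0^2=2 (1,1):1^1=0 -> mex({0, 2, 3}) = 1
G(5): splits (0,4):0^1=1 (1,3):1^3=2 (2,2):2^2=0 (0,3):0^3=3 (1,2):1^2=3 -> mex({0, 1, 2, 3}) = 4
G(6) = mex({0, 1, 2, 4}) = 3
G(7) = mex({0, 1, 3, 4, 5}) = 2
G(8) = mex({0, 2, 3, 5, 6}) = 1
G(9) = mex({0, 1, 2, 3, 6, 7}) = 4
G(10) = mex({0, 1, 3, 4, 5, 7}) = 2
G(11) = mex({0, 1, 2, 3, 4, 5}) = 6
G(12) = mex({0, 1, 2, 3, 5, 6, 7}) = 4
G(13) = mex({0, 2, 3, 4, 6, 7}) = 1
G(14) = mex({0, 1, 4, 5, 6, 7}) = 2
G(15) = mex({0, 1, 2, 3, 4, 5, 6}) = 7
Therefore G(15) = 7.

7


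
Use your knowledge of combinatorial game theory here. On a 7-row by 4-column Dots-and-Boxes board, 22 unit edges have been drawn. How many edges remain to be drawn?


Grid: 7 x 4 boxes, i.e. 8 rows and 5 columns of dots.
Horizontal edges: (rows + 1) * cols = 8 * 4 = 32
Vertical edges: rows * (cols + 1) = 7 * 5 = 35
Total edges: 32 + 35 = 67
Edges drawn: 22
Remaining: 67 - 22 = 45

45


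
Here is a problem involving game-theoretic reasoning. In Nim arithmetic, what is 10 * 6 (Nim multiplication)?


Nim multiplication is bilinear over XOR: (u XOR v) * w = (u*w) XOR (v*w).
So we split each operand into its bit components and XOR the pairwise Nim products.
10 = 2 + 8 (as XOR of powers of 2).
6 = 2 + 4 (as XOR of powers of 2).
Using the standard Nim-product table on single bits:
  2*2 = 3,   2*4 = 8,   2*8 = 12,
  4*4 = 6,   4*8 = 11,  8*8 = 13,
and  1*x = x (identity), k*l = l*k (commutative).
Pairwise Nim products:
  2 * 2 = 3
  2 * 4 = 8
  8 * 2 = 12
  8 * 4 = 11
XOR them: 3 XOR 8 XOR 12 XOR 11 = 12.
Result: 10 * 6 = 12 (in Nim).

12


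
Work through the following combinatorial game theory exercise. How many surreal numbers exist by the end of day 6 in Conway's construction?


Day 0: {|} = 0 is born. Count = 1.
Day n: the number of surreal numbers born by day n is 2^(n+1) - 1.
By day 0: 2^1 - 1 = 1
By day 1: 2^2 - 1 = 3
By day 2: 2^3 - 1 = 7
By day 3: 2^4 - 1 = 15
By day 4: 2^5 - 1 = 31
By day 5: 2^6 - 1 = 63
By day 6: 2^7 - 1 = 127
By day 6: 127 surreal numbers.

127


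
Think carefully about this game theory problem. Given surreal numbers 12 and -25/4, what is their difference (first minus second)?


x = 12, y = -25/4
Converting to common denominator: 4
x = 48/4, y = -25/4
x - y = 12 - -25/4 = 73/4

73/4


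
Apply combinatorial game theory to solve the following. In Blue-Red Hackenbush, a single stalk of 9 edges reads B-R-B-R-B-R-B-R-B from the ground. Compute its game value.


Edges (from ground): B-R-B-R-B-R-B-R-B
By Berlekamp's sign-expansion rule, a Blue-Red Hackenbush stalk has the value of the surreal number whose sign sequence is the edge sequence with B -> + and R -> -.
Sign sequence: +-+-+-+-+
Trace the sign expansion in the surreal number tree, starting from 0:
Edge 1: B (sign +) -> bounds (0, +inf), value = 1
Edge 2: R (sign -) -> bounds (0, 1), value = 1/2
Edge 3: B (sign +) -> bounds (1/2, 1), value = 3/4
Edge 4: R (sign -) -> bounds (1/2, 3/4), value = 5/8
Edge 5: B (sign +) -> bounds (5/8, 3/4), value = 11/16
Edge 6: R (sign -) -> bounds (5/8, 11/16), value = 21/32
Edge 7: B (sign +) -> bounds (21/32, 11/16), value = 43/64
Edge 8: R (sign -) -> bounds (21/32, 43/64), value = 85/128
Edge 9: B (sign +) -> bounds (85/128, 43/64), value = 171/256
Game value = 171/256

171/256


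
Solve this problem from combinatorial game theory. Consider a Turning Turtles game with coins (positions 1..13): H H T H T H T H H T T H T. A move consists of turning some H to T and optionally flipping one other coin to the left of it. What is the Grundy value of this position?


Coins: H H T H T H T H H T T H T
Key fact: a single head at position k behaves exactly like a Nim heap of size k (turning it to T and optionally flipping a coin at j < k corresponds to moving the heap from k to j, or to 0), and heads combine as a disjunctive sum (two heads at the same place would cancel, matching j XOR j = 0). So the Nim-value is the XOR of the 1-indexed positions of the heads.
Face-up positions (1-indexed): [1, 2, 4, 6, 8, 9, 12]
XOR 0 with 1: 0 XOR 1 = 1
XOR 1 with 2: 1 XOR 2 = 3
XOR 3 with 4: 3 XOR 4 = 7
XOR 7 with 6: 7 XOR 6 = 1
XOR 1 with 8: 1 XOR 8 = 9
XOR 9 with 9: 9 XOR 9 = 0
XOR 0 with 12: 0 XOR 12 = 12
Nim-value = 12

12


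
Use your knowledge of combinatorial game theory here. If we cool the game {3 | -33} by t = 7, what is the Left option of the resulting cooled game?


Original game: {3 | -33} (a switch {a | b} with a > b).
Cooling by t (for t below the temperature (a - b)/2 = 18) taxes each move by t: {a | b} cooled by t is {a - t | b + t}.
Cooling amount: t = 7
Cooled Left option: 3 - 7 = -4
Cooled Right option: -33 + 7 = -26
Cooled game: {-4 | -26}
Left option = -4

-4


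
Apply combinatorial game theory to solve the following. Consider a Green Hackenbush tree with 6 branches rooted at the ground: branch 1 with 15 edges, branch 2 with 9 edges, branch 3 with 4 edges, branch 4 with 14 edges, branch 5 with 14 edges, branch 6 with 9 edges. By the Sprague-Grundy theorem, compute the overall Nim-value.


The tree has 6 branches from the ground vertex.
In Green Hackenbush, the Nim-value of a simple path of length k is k.
Branch 1: length 15, Nim-value = 15
Branch 2: length 9, Nim-value = 9
Branch 3: length 4, Nim-value = 4
Branch 4: length 14, Nim-value = 14
Branch 5: length 14, Nim-value = 14
Branch 6: length 9, Nim-value = 9
Total Nim-value = XOR of all branch values:
0 XOR 15 = 15
15 XOR 9 = 6
6 XOR 4 = 2
2 XOR 14 = 12
12 XOR 14 = 2
2 XOR 9 = 11
Nim-value of the tree = 11

11
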